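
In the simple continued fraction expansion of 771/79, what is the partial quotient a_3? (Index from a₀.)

6

771 = 9·79 + 60   →  a_0 = 9
79 = 1·60 + 19   →  a_1 = 1
60 = 3·19 + 3   →  a_2 = 3
19 = 6·3 + 1   →  a_3 = 6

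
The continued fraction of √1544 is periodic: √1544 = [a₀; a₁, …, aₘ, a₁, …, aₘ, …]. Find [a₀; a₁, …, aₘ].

a₀ = ⌊√1544⌋ = 39.
With m₀=0, d₀=1 and mₖ₊₁ = dₖaₖ − mₖ, dₖ₊₁ = (n − mₖ₊₁²)/dₖ, aₖ₊₁ = ⌊(a₀+mₖ₊₁)/dₖ₊₁⌋:
  k=1: m=39, d=23, a=3
  k=2: m=30, d=28, a=2
  k=3: m=26, d=31, a=2
  k=4: m=36, d=8, a=9
  k=5: m=36, d=31, a=2
  k=6: m=26, d=28, a=2
  k=7: m=30, d=23, a=3
  k=8: m=39, d=1, a=78
d=1 and a=2a₀=78 at k=8, so the next step gives (m, d) = (39, 23) again — its k=1 value — and the period has length 8.

[39; 3, 2, 2, 9, 2, 2, 3, 78]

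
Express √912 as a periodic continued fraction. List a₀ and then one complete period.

a₀ = ⌊√912⌋ = 30.
With m₀=0, d₀=1 and mₖ₊₁ = dₖaₖ − mₖ, dₖ₊₁ = (n − mₖ₊₁²)/dₖ, aₖ₊₁ = ⌊(a₀+mₖ₊₁)/dₖ₊₁⌋:
  k=1: m=30, d=12, a=5
  k=2: m=30, d=1, a=60
d=1 and a=2a₀=60 at k=2, so the next step gives (m, d) = (30, 12) again — its k=1 value — and the period has length 2.

[30; 5, 60]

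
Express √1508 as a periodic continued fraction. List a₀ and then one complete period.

[38; 1, 4, 1, 76]

a₀ = ⌊√1508⌋ = 38.
With m₀=0, d₀=1 and mₖ₊₁ = dₖaₖ − mₖ, dₖ₊₁ = (n − mₖ₊₁²)/dₖ, aₖ₊₁ = ⌊(a₀+mₖ₊₁)/dₖ₊₁⌋:
  k=1: m=38, d=64, a=1
  k=2: m=26, d=13, a=4
  k=3: m=26, d=64, a=1
  k=4: m=38, d=1, a=76
d=1 and a=2a₀=76 at k=4, so the next step gives (m, d) = (38, 64) again — its k=1 value — and the period has length 4.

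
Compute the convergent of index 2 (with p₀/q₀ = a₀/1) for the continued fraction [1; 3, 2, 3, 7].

9/7

Using pₖ = aₖpₖ₋₁ + pₖ₋₂, qₖ = aₖqₖ₋₁ + qₖ₋₂ (with p₋₁=1, p₋₂=0, q₋₁=0, q₋₂=1):
  k=0: a=1, p=1, q=1
  k=1: a=3, p=4, q=3
  k=2: a=2, p=9, q=7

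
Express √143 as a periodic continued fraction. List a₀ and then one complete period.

[11; 1, 22]

a₀ = ⌊√143⌋ = 11.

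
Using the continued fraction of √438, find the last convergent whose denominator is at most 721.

12285/587

√438 = [20; 1, 12, 1, 40, …] (period length 4).
Convergents:
  p_0/q_0 = 20/1
  p_1/q_1 = 21/1
  p_2/q_2 = 272/13
  p_3/q_3 = 293/14
  p_4/q_4 = 11992/573
  p_5/q_5 = 12285/587
  p_6/q_6 = 159412/7617
q_5 = 587 ≤ 721 < 7617 = q_6, so the answer is 12285/587.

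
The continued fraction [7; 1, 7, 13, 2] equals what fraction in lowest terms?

Fold from the inside: start with 2/1.
  13 + 1/2 = 27/2
  7 + 2/27 = 191/27
  1 + 27/191 = 218/191
  7 + 191/218 = 1717/218

1717/218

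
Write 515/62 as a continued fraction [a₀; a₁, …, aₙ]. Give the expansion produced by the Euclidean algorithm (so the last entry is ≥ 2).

515 = 8·62 + 19
62 = 3·19 + 5
19 = 3·5 + 4
5 = 1·4 + 1
4 = 4·1 + 0  (stop)
So 515/62 = [8; 3, 3, 1, 4].

[8; 3, 3, 1, 4]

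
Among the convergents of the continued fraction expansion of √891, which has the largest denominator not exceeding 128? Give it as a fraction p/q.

√891 = [29; 1, 5, 1, 1, 1, 5, 1, 58, …] (period length 8).
Convergents:
  p_0/q_0 = 29/1
  p_1/q_1 = 30/1
  p_2/q_2 = 179/6
  p_3/q_3 = 209/7
  p_4/q_4 = 388/13
  p_5/q_5 = 597/20
  p_6/q_6 = 3373/113
  p_7/q_7 = 3970/133
q_6 = 113 ≤ 128 < 133 = q_7, so the answer is 3373/113.

3373/113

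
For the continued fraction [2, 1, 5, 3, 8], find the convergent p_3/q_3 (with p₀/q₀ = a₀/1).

54/19

Using pₖ = aₖpₖ₋₁ + pₖ₋₂, qₖ = aₖqₖ₋₁ + qₖ₋₂ (with p₋₁=1, p₋₂=0, q₋₁=0, q₋₂=1):
  k=0: a=2, p=2, q=1
  k=1: a=1, p=3, q=1
  k=2: a=5, p=17, q=6
  k=3: a=3, p=54, q=19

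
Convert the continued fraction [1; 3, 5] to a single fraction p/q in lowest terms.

21/16

Fold from the inside: start with 5/1.
  3 + 1/5 = 16/5
  1 + 5/16 = 21/16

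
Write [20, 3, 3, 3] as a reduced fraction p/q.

670/33

Fold from the inside: start with 3/1.
  3 + 1/3 = 10/3
  3 + 3/10 = 33/10
  20 + 10/33 = 670/33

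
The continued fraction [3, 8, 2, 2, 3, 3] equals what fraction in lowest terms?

1469/471

Fold from the inside: start with 3/1.
  3 + 1/3 = 10/3
  2 + 3/10 = 23/10
  2 + 10/23 = 56/23
  8 + 23/56 = 471/56
  3 + 56/471 = 1469/471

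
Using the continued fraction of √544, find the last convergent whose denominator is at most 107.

√544 = [23; 3, 11, 3, 46, …] (period length 4).
Convergents:
  p_0/q_0 = 23/1
  p_1/q_1 = 70/3
  p_2/q_2 = 793/34
  p_3/q_3 = 2449/105
  p_4/q_4 = 113447/4864
q_3 = 105 ≤ 107 < 4864 = q_4, so the answer is 2449/105.

2449/105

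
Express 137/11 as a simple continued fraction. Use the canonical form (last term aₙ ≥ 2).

[12; 2, 5]

137 = 12·11 + 5
11 = 2·5 + 1
5 = 5·1 + 0  (stop)
So 137/11 = [12; 2, 5].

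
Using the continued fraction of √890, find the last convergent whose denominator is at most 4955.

64081/2148

√890 = [29; 1, 4, 1, 58, …] (period length 4).
Convergents:
  p_0/q_0 = 29/1
  p_1/q_1 = 30/1
  p_2/q_2 = 149/5
  p_3/q_3 = 179/6
  p_4/q_4 = 10531/353
  p_5/q_5 = 10710/359
  p_6/q_6 = 53371/1789
  p_7/q_7 = 64081/2148
  p_8/q_8 = 3770069/126373
q_7 = 2148 ≤ 4955 < 126373 = q_8, so the answer is 64081/2148.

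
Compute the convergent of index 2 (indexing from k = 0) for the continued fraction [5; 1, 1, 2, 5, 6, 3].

Using pₖ = aₖpₖ₋₁ + pₖ₋₂, qₖ = aₖqₖ₋₁ + qₖ₋₂ (with p₋₁=1, p₋₂=0, q₋₁=0, q₋₂=1):
  k=0: a=5, p=5, q=1
  k=1: a=1, p=6, q=1
  k=2: a=1, p=11, q=2

11/2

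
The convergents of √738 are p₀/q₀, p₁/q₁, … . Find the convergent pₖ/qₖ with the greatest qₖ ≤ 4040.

53137/1956

√738 = [27; 6, 54, …] (period length 2).
Convergents:
  p_0/q_0 = 27/1
  p_1/q_1 = 163/6
  p_2/q_2 = 8829/325
  p_3/q_3 = 53137/1956
  p_4/q_4 = 2878227/105949
q_3 = 1956 ≤ 4040 < 105949 = q_4, so the answer is 53137/1956.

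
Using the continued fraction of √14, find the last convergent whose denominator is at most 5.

15/4

√14 = [3; 1, 2, 1, 6, …] (period length 4).
Convergents:
  p_0/q_0 = 3/1
  p_1/q_1 = 4/1
  p_2/q_2 = 11/3
  p_3/q_3 = 15/4
  p_4/q_4 = 101/27
q_3 = 4 ≤ 5 < 27 = q_4, so the answer is 15/4.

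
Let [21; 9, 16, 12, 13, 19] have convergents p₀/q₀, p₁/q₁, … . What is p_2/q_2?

3061/145

Using pₖ = aₖpₖ₋₁ + pₖ₋₂, qₖ = aₖqₖ₋₁ + qₖ₋₂ (with p₋₁=1, p₋₂=0, q₋₁=0, q₋₂=1):
  k=0: a=21, p=21, q=1
  k=1: a=9, p=190, q=9
  k=2: a=16, p=3061, q=145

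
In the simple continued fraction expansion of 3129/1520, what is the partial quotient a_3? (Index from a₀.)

1

3129 = 2·1520 + 89   →  a_0 = 2
1520 = 17·89 + 7   →  a_1 = 17
89 = 12·7 + 5   →  a_2 = 12
7 = 1·5 + 2   →  a_3 = 1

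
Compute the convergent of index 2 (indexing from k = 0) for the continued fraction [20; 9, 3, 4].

Using pₖ = aₖpₖ₋₁ + pₖ₋₂, qₖ = aₖqₖ₋₁ + qₖ₋₂ (with p₋₁=1, p₋₂=0, q₋₁=0, q₋₂=1):
  k=0: a=20, p=20, q=1
  k=1: a=9, p=181, q=9
  k=2: a=3, p=563, q=28

563/28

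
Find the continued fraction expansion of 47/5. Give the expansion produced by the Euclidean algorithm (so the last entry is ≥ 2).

[9; 2, 2]

47 = 9·5 + 2
5 = 2·2 + 1
2 = 2·1 + 0  (stop)
So 47/5 = [9; 2, 2].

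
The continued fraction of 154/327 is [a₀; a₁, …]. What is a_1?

154 = 0·327 + 154   →  a_0 = 0
327 = 2·154 + 19   →  a_1 = 2

2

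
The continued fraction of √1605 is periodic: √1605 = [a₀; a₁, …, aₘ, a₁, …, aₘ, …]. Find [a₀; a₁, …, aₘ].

a₀ = ⌊√1605⌋ = 40.

[40; 16, 80]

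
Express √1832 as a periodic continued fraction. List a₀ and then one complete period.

[42; 1, 4, 21, 4, 1, 84]

a₀ = ⌊√1832⌋ = 42.
With m₀=0, d₀=1 and mₖ₊₁ = dₖaₖ − mₖ, dₖ₊₁ = (n − mₖ₊₁²)/dₖ, aₖ₊₁ = ⌊(a₀+mₖ₊₁)/dₖ₊₁⌋:
  k=1: m=42, d=68, a=1
  k=2: m=26, d=17, a=4
  k=3: m=42, d=4, a=21
  k=4: m=42, d=17, a=4
  k=5: m=26, d=68, a=1
  k=6: m=42, d=1, a=84
d=1 and a=2a₀=84 at k=6, so the next step gives (m, d) = (42, 68) again — its k=1 value — and the period has length 6.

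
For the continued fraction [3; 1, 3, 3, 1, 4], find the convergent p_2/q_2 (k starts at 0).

15/4

Using pₖ = aₖpₖ₋₁ + pₖ₋₂, qₖ = aₖqₖ₋₁ + qₖ₋₂ (with p₋₁=1, p₋₂=0, q₋₁=0, q₋₂=1):
  k=0: a=3, p=3, q=1
  k=1: a=1, p=4, q=1
  k=2: a=3, p=15, q=4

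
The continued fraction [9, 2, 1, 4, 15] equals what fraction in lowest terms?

1993/213

Fold from the inside: start with 15/1.
  4 + 1/15 = 61/15
  1 + 15/61 = 76/61
  2 + 61/76 = 213/76
  9 + 76/213 = 1993/213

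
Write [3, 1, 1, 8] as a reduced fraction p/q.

Using pₖ = aₖpₖ₋₁ + pₖ₋₂ and qₖ = aₖqₖ₋₁ + qₖ₋₂:
  k=0: a=3, p=3, q=1
  k=1: a=1, p=4, q=1
  k=2: a=1, p=7, q=2
  k=3: a=8, p=60, q=17

60/17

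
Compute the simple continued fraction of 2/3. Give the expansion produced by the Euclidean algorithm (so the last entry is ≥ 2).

[0; 1, 2]

2 = 0×3 + 2
3 = 1×2 + 1
2 = 2×1 + 0  (stop)
So 2/3 = [0; 1, 2].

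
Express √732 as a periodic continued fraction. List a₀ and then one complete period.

[27; 18, 54]

a₀ = ⌊√732⌋ = 27.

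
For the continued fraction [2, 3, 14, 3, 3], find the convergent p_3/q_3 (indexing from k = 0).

Using pₖ = aₖpₖ₋₁ + pₖ₋₂, qₖ = aₖqₖ₋₁ + qₖ₋₂ (with p₋₁=1, p₋₂=0, q₋₁=0, q₋₂=1):
  k=0: a=2, p=2, q=1
  k=1: a=3, p=7, q=3
  k=2: a=14, p=100, q=43
  k=3: a=3, p=307, q=132

307/132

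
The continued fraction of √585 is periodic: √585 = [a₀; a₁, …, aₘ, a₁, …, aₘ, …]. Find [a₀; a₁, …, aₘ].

a₀ = ⌊√585⌋ = 24.
With m₀=0, d₀=1 and mₖ₊₁ = dₖaₖ − mₖ, dₖ₊₁ = (n − mₖ₊₁²)/dₖ, aₖ₊₁ = ⌊(a₀+mₖ₊₁)/dₖ₊₁⌋:
  k=1: m=24, d=9, a=5
  k=2: m=21, d=16, a=2
  k=3: m=11, d=29, a=1
  k=4: m=18, d=9, a=4
  k=5: m=18, d=29, a=1
  k=6: m=11, d=16, a=2
  k=7: m=21, d=9, a=5
  k=8: m=24, d=1, a=48
d=1 and a=2a₀=48 at k=8, so the next step gives (m, d) = (24, 9) again — its k=1 value — and the period has length 8.

[24; 5, 2, 1, 4, 1, 2, 5, 48]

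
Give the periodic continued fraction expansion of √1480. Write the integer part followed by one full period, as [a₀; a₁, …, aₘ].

a₀ = ⌊√1480⌋ = 38.
With m₀=0, d₀=1 and mₖ₊₁ = dₖaₖ − mₖ, dₖ₊₁ = (n − mₖ₊₁²)/dₖ, aₖ₊₁ = ⌊(a₀+mₖ₊₁)/dₖ₊₁⌋:
  k=1: m=38, d=36, a=2
  k=2: m=34, d=9, a=8
  k=3: m=38, d=4, a=19
  k=4: m=38, d=9, a=8
  k=5: m=34, d=36, a=2
  k=6: m=38, d=1, a=76
d=1 and a=2a₀=76 at k=6, so the next step gives (m, d) = (38, 36) again — its k=1 value — and the period has length 6.

[38; 2, 8, 19, 8, 2, 76]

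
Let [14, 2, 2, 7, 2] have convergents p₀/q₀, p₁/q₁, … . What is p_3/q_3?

Using pₖ = aₖpₖ₋₁ + pₖ₋₂, qₖ = aₖqₖ₋₁ + qₖ₋₂ (with p₋₁=1, p₋₂=0, q₋₁=0, q₋₂=1):
  k=0: a=14, p=14, q=1
  k=1: a=2, p=29, q=2
  k=2: a=2, p=72, q=5
  k=3: a=7, p=533, q=37

533/37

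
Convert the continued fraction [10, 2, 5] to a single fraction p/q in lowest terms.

Fold from the inside: start with 5/1.
  2 + 1/5 = 11/5
  10 + 5/11 = 115/11

115/11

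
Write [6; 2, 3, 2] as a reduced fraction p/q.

103/16

Fold from the inside: start with 2/1.
  3 + 1/2 = 7/2
  2 + 2/7 = 16/7
  6 + 7/16 = 103/16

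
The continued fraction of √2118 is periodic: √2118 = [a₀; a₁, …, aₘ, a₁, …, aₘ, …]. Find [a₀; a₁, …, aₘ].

a₀ = ⌊√2118⌋ = 46.
With m₀=0, d₀=1 and mₖ₊₁ = dₖaₖ − mₖ, dₖ₊₁ = (n − mₖ₊₁²)/dₖ, aₖ₊₁ = ⌊(a₀+mₖ₊₁)/dₖ₊₁⌋:
  k=1: m=46, d=2, a=46
  k=2: m=46, d=1, a=92
d=1 and a=2a₀=92 at k=2, so the next step gives (m, d) = (46, 2) again — its k=1 value — and the period has length 2.

[46; 46, 92]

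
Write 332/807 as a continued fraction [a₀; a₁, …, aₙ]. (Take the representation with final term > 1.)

[0; 2, 2, 3, 9, 5]

332 = 0*807 + 332
807 = 2*332 + 143
332 = 2*143 + 46
143 = 3*46 + 5
46 = 9*5 + 1
5 = 5*1 + 0  (stop)
So 332/807 = [0; 2, 2, 3, 9, 5].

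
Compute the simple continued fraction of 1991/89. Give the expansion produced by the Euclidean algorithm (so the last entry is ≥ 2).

[22; 2, 1, 2, 3, 3]

1991 = 22·89 + 33
89 = 2·33 + 23
33 = 1·23 + 10
23 = 2·10 + 3
10 = 3·3 + 1
3 = 3·1 + 0  (stop)
So 1991/89 = [22; 2, 1, 2, 3, 3].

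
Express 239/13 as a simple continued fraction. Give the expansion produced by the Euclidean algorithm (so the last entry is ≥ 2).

[18; 2, 1, 1, 2]

239 = 18*13 + 5
13 = 2*5 + 3
5 = 1*3 + 2
3 = 1*2 + 1
2 = 2*1 + 0  (stop)
So 239/13 = [18; 2, 1, 1, 2].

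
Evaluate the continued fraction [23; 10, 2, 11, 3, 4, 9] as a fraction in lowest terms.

685865/29697

Fold from the inside: start with 9/1.
  4 + 1/9 = 37/9
  3 + 9/37 = 120/37
  11 + 37/120 = 1357/120
  2 + 120/1357 = 2834/1357
  10 + 1357/2834 = 29697/2834
  23 + 2834/29697 = 685865/29697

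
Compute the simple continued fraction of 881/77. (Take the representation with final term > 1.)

881 = 11*77 + 34
77 = 2*34 + 9
34 = 3*9 + 7
9 = 1*7 + 2
7 = 3*2 + 1
2 = 2*1 + 0  (stop)
So 881/77 = [11; 2, 3, 1, 3, 2].

[11; 2, 3, 1, 3, 2]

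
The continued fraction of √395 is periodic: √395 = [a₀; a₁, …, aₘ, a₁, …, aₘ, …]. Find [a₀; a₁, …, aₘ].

[19; 1, 6, 1, 38]

a₀ = ⌊√395⌋ = 19.
With m₀=0, d₀=1 and mₖ₊₁ = dₖaₖ − mₖ, dₖ₊₁ = (n − mₖ₊₁²)/dₖ, aₖ₊₁ = ⌊(a₀+mₖ₊₁)/dₖ₊₁⌋:
  k=1: m=19, d=34, a=1
  k=2: m=15, d=5, a=6
  k=3: m=15, d=34, a=1
  k=4: m=19, d=1, a=38
d=1 and a=2a₀=38 at k=4, so the next step gives (m, d) = (19, 34) again — its k=1 value — and the period has length 4.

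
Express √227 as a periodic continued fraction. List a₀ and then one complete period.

a₀ = ⌊√227⌋ = 15.
With m₀=0, d₀=1 and mₖ₊₁ = dₖaₖ − mₖ, dₖ₊₁ = (n − mₖ₊₁²)/dₖ, aₖ₊₁ = ⌊(a₀+mₖ₊₁)/dₖ₊₁⌋:
  k=1: m=15, d=2, a=15
  k=2: m=15, d=1, a=30
d=1 and a=2a₀=30 at k=2, so the next step gives (m, d) = (15, 2) again — its k=1 value — and the period has length 2.

[15; 15, 30]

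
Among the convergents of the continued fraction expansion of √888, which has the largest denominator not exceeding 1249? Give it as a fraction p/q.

35491/1191

√888 = [29; 1, 3, 1, 58, …] (period length 4).
Convergents:
  p_0/q_0 = 29/1
  p_1/q_1 = 30/1
  p_2/q_2 = 119/4
  p_3/q_3 = 149/5
  p_4/q_4 = 8761/294
  p_5/q_5 = 8910/299
  p_6/q_6 = 35491/1191
  p_7/q_7 = 44401/1490
q_6 = 1191 ≤ 1249 < 1490 = q_7, so the answer is 35491/1191.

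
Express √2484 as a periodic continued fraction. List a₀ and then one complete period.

[49; 1, 5, 4, 5, 1, 98]

a₀ = ⌊√2484⌋ = 49.
With m₀=0, d₀=1 and mₖ₊₁ = dₖaₖ − mₖ, dₖ₊₁ = (n − mₖ₊₁²)/dₖ, aₖ₊₁ = ⌊(a₀+mₖ₊₁)/dₖ₊₁⌋:
  k=1: m=49, d=83, a=1
  k=2: m=34, d=16, a=5
  k=3: m=46, d=23, a=4
  k=4: m=46, d=16, a=5
  k=5: m=34, d=83, a=1
  k=6: m=49, d=1, a=98
d=1 and a=2a₀=98 at k=6, so the next step gives (m, d) = (49, 83) again — its k=1 value — and the period has length 6.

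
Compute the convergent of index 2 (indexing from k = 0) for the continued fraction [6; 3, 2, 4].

44/7

Using pₖ = aₖpₖ₋₁ + pₖ₋₂, qₖ = aₖqₖ₋₁ + qₖ₋₂ (with p₋₁=1, p₋₂=0, q₋₁=0, q₋₂=1):
  k=0: a=6, p=6, q=1
  k=1: a=3, p=19, q=3
  k=2: a=2, p=44, q=7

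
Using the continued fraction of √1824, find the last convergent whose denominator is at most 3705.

87851/2057

√1824 = [42; 1, 2, 2, 2, 1, 84, …] (period length 6).
Convergents:
  p_0/q_0 = 42/1
  p_1/q_1 = 43/1
  p_2/q_2 = 128/3
  p_3/q_3 = 299/7
  p_4/q_4 = 726/17
  p_5/q_5 = 1025/24
  p_6/q_6 = 86826/2033
  p_7/q_7 = 87851/2057
  p_8/q_8 = 262528/6147
q_7 = 2057 ≤ 3705 < 6147 = q_8, so the answer is 87851/2057.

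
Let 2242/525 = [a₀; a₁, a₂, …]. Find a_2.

2242 = 4·525 + 142   →  a_0 = 4
525 = 3·142 + 99   →  a_1 = 3
142 = 1·99 + 43   →  a_2 = 1

1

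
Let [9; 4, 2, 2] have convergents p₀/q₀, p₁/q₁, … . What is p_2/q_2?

Using pₖ = aₖpₖ₋₁ + pₖ₋₂, qₖ = aₖqₖ₋₁ + qₖ₋₂ (with p₋₁=1, p₋₂=0, q₋₁=0, q₋₂=1):
  k=0: a=9, p=9, q=1
  k=1: a=4, p=37, q=4
  k=2: a=2, p=83, q=9

83/9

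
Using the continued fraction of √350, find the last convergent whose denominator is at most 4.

√350 = [18; 1, 2, 2, 2, 1, 36, …] (period length 6).
Convergents:
  p_0/q_0 = 18/1
  p_1/q_1 = 19/1
  p_2/q_2 = 56/3
  p_3/q_3 = 131/7
q_2 = 3 ≤ 4 < 7 = q_3, so the answer is 56/3.

56/3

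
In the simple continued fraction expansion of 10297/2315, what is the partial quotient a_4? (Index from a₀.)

10297 = 4·2315 + 1037   →  a_0 = 4
2315 = 2·1037 + 241   →  a_1 = 2
1037 = 4·241 + 73   →  a_2 = 4
241 = 3·73 + 22   →  a_3 = 3
73 = 3·22 + 7   →  a_4 = 3

3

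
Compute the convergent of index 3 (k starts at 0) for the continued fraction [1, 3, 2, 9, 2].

Using pₖ = aₖpₖ₋₁ + pₖ₋₂, qₖ = aₖqₖ₋₁ + qₖ₋₂ (with p₋₁=1, p₋₂=0, q₋₁=0, q₋₂=1):
  k=0: a=1, p=1, q=1
  k=1: a=3, p=4, q=3
  k=2: a=2, p=9, q=7
  k=3: a=9, p=85, q=66

85/66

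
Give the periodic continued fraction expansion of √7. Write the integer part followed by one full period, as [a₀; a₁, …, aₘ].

[2; 1, 1, 1, 4]

a₀ = ⌊√7⌋ = 2.
With m₀=0, d₀=1 and mₖ₊₁ = dₖaₖ − mₖ, dₖ₊₁ = (n − mₖ₊₁²)/dₖ, aₖ₊₁ = ⌊(a₀+mₖ₊₁)/dₖ₊₁⌋:
  k=1: m=2, d=3, a=1
  k=2: m=1, d=2, a=1
  k=3: m=1, d=3, a=1
  k=4: m=2, d=1, a=4
d=1 and a=2a₀=4 at k=4, so the next step gives (m, d) = (2, 3) again — its k=1 value — and the period has length 4.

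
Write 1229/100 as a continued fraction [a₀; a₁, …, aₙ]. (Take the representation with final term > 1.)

[12; 3, 2, 4, 3]

1229 = 12·100 + 29
100 = 3·29 + 13
29 = 2·13 + 3
13 = 4·3 + 1
3 = 3·1 + 0  (stop)
So 1229/100 = [12; 3, 2, 4, 3].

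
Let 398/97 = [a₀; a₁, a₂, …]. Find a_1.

398 = 4·97 + 10   →  a_0 = 4
97 = 9·10 + 7   →  a_1 = 9

9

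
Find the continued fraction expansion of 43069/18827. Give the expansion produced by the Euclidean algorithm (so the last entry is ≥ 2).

[2; 3, 2, 10, 3, 2, 17, 2]

43069 = 2*18827 + 5415
18827 = 3*5415 + 2582
5415 = 2*2582 + 251
2582 = 10*251 + 72
251 = 3*72 + 35
72 = 2*35 + 2
35 = 17*2 + 1
2 = 2*1 + 0  (stop)
So 43069/18827 = [2; 3, 2, 10, 3, 2, 17, 2].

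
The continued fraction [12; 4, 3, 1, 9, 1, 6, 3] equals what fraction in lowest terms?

Fold from the inside: start with 3/1.
  6 + 1/3 = 19/3
  1 + 3/19 = 22/19
  9 + 19/22 = 217/22
  1 + 22/217 = 239/217
  3 + 217/239 = 934/239
  4 + 239/934 = 3975/934
  12 + 934/3975 = 48634/3975

48634/3975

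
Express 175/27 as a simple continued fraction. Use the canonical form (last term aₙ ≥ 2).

[6; 2, 13]

175 = 6×27 + 13
27 = 2×13 + 1
13 = 13×1 + 0  (stop)
So 175/27 = [6; 2, 13].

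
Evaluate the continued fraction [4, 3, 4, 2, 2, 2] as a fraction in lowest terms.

Fold from the inside: start with 2/1.
  2 + 1/2 = 5/2
  2 + 2/5 = 12/5
  4 + 5/12 = 53/12
  3 + 12/53 = 171/53
  4 + 53/171 = 737/171

737/171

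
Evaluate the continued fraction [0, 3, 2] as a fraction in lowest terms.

2/7

Fold from the inside: start with 2/1.
  3 + 1/2 = 7/2
  0 + 2/7 = 2/7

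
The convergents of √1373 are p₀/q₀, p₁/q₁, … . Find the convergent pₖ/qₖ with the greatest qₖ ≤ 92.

√1373 = [37; 18, 1, 1, 18, 74, …] (period length 5).
Convergents:
  p_0/q_0 = 37/1
  p_1/q_1 = 667/18
  p_2/q_2 = 704/19
  p_3/q_3 = 1371/37
  p_4/q_4 = 25382/685
q_3 = 37 ≤ 92 < 685 = q_4, so the answer is 1371/37.

1371/37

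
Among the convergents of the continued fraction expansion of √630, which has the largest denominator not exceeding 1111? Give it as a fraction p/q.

√630 = [25; 10, 50, …] (period length 2).
Convergents:
  p_0/q_0 = 25/1
  p_1/q_1 = 251/10
  p_2/q_2 = 12575/501
  p_3/q_3 = 126001/5020
q_2 = 501 ≤ 1111 < 5020 = q_3, so the answer is 12575/501.

12575/501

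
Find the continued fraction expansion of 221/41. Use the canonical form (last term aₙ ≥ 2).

[5; 2, 1, 1, 3, 2]

221 = 5·41 + 16
41 = 2·16 + 9
16 = 1·9 + 7
9 = 1·7 + 2
7 = 3·2 + 1
2 = 2·1 + 0  (stop)
So 221/41 = [5; 2, 1, 1, 3, 2].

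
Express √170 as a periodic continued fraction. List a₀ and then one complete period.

a₀ = ⌊√170⌋ = 13.
With m₀=0, d₀=1 and mₖ₊₁ = dₖaₖ − mₖ, dₖ₊₁ = (n − mₖ₊₁²)/dₖ, aₖ₊₁ = ⌊(a₀+mₖ₊₁)/dₖ₊₁⌋:
  k=1: m=13, d=1, a=26
d=1 and a=2a₀=26 at k=1, so the next step gives (m, d) = (13, 1) again — its k=1 value — and the period has length 1.

[13; 26]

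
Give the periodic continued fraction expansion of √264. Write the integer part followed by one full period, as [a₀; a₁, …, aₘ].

a₀ = ⌊√264⌋ = 16.
With m₀=0, d₀=1 and mₖ₊₁ = dₖaₖ − mₖ, dₖ₊₁ = (n − mₖ₊₁²)/dₖ, aₖ₊₁ = ⌊(a₀+mₖ₊₁)/dₖ₊₁⌋:
  k=1: m=16, d=8, a=4
  k=2: m=16, d=1, a=32
d=1 and a=2a₀=32 at k=2, so the next step gives (m, d) = (16, 8) again — its k=1 value — and the period has length 2.

[16; 4, 32]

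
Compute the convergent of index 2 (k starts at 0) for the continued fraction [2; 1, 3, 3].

11/4

Using pₖ = aₖpₖ₋₁ + pₖ₋₂, qₖ = aₖqₖ₋₁ + qₖ₋₂ (with p₋₁=1, p₋₂=0, q₋₁=0, q₋₂=1):
  k=0: a=2, p=2, q=1
  k=1: a=1, p=3, q=1
  k=2: a=3, p=11, q=4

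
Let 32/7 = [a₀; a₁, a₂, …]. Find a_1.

32 = 4·7 + 4   →  a_0 = 4
7 = 1·4 + 3   →  a_1 = 1

1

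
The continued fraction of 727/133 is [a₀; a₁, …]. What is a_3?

727 = 5·133 + 62   →  a_0 = 5
133 = 2·62 + 9   →  a_1 = 2
62 = 6·9 + 8   →  a_2 = 6
9 = 1·8 + 1   →  a_3 = 1

1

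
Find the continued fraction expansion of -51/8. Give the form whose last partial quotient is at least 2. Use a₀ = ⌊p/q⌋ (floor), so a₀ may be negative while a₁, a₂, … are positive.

-51 = -7×8 + 5
8 = 1×5 + 3
5 = 1×3 + 2
3 = 1×2 + 1
2 = 2×1 + 0  (stop)
So -51/8 = [-7; 1, 1, 1, 2].

[-7; 1, 1, 1, 2]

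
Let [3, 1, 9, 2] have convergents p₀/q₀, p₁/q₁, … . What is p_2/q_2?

39/10

Using pₖ = aₖpₖ₋₁ + pₖ₋₂, qₖ = aₖqₖ₋₁ + qₖ₋₂ (with p₋₁=1, p₋₂=0, q₋₁=0, q₋₂=1):
  k=0: a=3, p=3, q=1
  k=1: a=1, p=4, q=1
  k=2: a=9, p=39, q=10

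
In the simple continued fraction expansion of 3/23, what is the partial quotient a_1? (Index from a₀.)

7

3 = 0·23 + 3   →  a_0 = 0
23 = 7·3 + 2   →  a_1 = 7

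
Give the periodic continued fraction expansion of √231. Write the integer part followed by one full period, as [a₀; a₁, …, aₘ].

[15; 5, 30]

a₀ = ⌊√231⌋ = 15.
With m₀=0, d₀=1 and mₖ₊₁ = dₖaₖ − mₖ, dₖ₊₁ = (n − mₖ₊₁²)/dₖ, aₖ₊₁ = ⌊(a₀+mₖ₊₁)/dₖ₊₁⌋:
  k=1: m=15, d=6, a=5
  k=2: m=15, d=1, a=30
d=1 and a=2a₀=30 at k=2, so the next step gives (m, d) = (15, 6) again — its k=1 value — and the period has length 2.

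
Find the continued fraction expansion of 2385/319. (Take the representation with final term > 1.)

2385 = 7*319 + 152
319 = 2*152 + 15
152 = 10*15 + 2
15 = 7*2 + 1
2 = 2*1 + 0  (stop)
So 2385/319 = [7; 2, 10, 7, 2].

[7; 2, 10, 7, 2]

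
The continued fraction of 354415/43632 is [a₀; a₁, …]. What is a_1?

8

354415 = 8·43632 + 5359   →  a_0 = 8
43632 = 8·5359 + 760   →  a_1 = 8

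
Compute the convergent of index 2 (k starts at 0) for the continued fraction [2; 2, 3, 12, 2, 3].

17/7

Using pₖ = aₖpₖ₋₁ + pₖ₋₂, qₖ = aₖqₖ₋₁ + qₖ₋₂ (with p₋₁=1, p₋₂=0, q₋₁=0, q₋₂=1):
  k=0: a=2, p=2, q=1
  k=1: a=2, p=5, q=2
  k=2: a=3, p=17, q=7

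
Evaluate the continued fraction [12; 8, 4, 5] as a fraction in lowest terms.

2097/173

Fold from the inside: start with 5/1.
  4 + 1/5 = 21/5
  8 + 5/21 = 173/21
  12 + 21/173 = 2097/173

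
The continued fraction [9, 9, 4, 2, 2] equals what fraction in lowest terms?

Fold from the inside: start with 2/1.
  2 + 1/2 = 5/2
  4 + 2/5 = 22/5
  9 + 5/22 = 203/22
  9 + 22/203 = 1849/203

1849/203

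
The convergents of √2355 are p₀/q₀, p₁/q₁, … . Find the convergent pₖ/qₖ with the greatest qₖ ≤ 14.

97/2

√2355 = [48; 1, 1, 8, 3, 8, 1, 1, 96, …] (period length 8).
Convergents:
  p_0/q_0 = 48/1
  p_1/q_1 = 49/1
  p_2/q_2 = 97/2
  p_3/q_3 = 825/17
q_2 = 2 ≤ 14 < 17 = q_3, so the answer is 97/2.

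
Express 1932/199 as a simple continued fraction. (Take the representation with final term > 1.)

1932 = 9×199 + 141
199 = 1×141 + 58
141 = 2×58 + 25
58 = 2×25 + 8
25 = 3×8 + 1
8 = 8×1 + 0  (stop)
So 1932/199 = [9; 1, 2, 2, 3, 8].

[9; 1, 2, 2, 3, 8]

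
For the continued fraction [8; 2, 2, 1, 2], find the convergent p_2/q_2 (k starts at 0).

42/5

Using pₖ = aₖpₖ₋₁ + pₖ₋₂, qₖ = aₖqₖ₋₁ + qₖ₋₂ (with p₋₁=1, p₋₂=0, q₋₁=0, q₋₂=1):
  k=0: a=8, p=8, q=1
  k=1: a=2, p=17, q=2
  k=2: a=2, p=42, q=5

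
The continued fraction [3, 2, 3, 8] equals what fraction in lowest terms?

Fold from the inside: start with 8/1.
  3 + 1/8 = 25/8
  2 + 8/25 = 58/25
  3 + 25/58 = 199/58

199/58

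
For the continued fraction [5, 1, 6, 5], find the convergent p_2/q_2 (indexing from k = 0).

Using pₖ = aₖpₖ₋₁ + pₖ₋₂, qₖ = aₖqₖ₋₁ + qₖ₋₂ (with p₋₁=1, p₋₂=0, q₋₁=0, q₋₂=1):
  k=0: a=5, p=5, q=1
  k=1: a=1, p=6, q=1
  k=2: a=6, p=41, q=7

41/7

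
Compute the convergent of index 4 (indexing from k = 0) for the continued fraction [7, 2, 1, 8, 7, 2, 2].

1359/185

Using pₖ = aₖpₖ₋₁ + pₖ₋₂, qₖ = aₖqₖ₋₁ + qₖ₋₂ (with p₋₁=1, p₋₂=0, q₋₁=0, q₋₂=1):
  k=0: a=7, p=7, q=1
  k=1: a=2, p=15, q=2
  k=2: a=1, p=22, q=3
  k=3: a=8, p=191, q=26
  k=4: a=7, p=1359, q=185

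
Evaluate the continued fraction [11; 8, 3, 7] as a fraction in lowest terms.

2035/183

Using pₖ = aₖpₖ₋₁ + pₖ₋₂ and qₖ = aₖqₖ₋₁ + qₖ₋₂:
  k=0: a=11, p=11, q=1
  k=1: a=8, p=89, q=8
  k=2: a=3, p=278, q=25
  k=3: a=7, p=2035, q=183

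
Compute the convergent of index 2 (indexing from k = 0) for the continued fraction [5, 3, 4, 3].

Using pₖ = aₖpₖ₋₁ + pₖ₋₂, qₖ = aₖqₖ₋₁ + qₖ₋₂ (with p₋₁=1, p₋₂=0, q₋₁=0, q₋₂=1):
  k=0: a=5, p=5, q=1
  k=1: a=3, p=16, q=3
  k=2: a=4, p=69, q=13

69/13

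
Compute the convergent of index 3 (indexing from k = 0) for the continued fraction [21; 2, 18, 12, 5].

9583/446

Using pₖ = aₖpₖ₋₁ + pₖ₋₂, qₖ = aₖqₖ₋₁ + qₖ₋₂ (with p₋₁=1, p₋₂=0, q₋₁=0, q₋₂=1):
  k=0: a=21, p=21, q=1
  k=1: a=2, p=43, q=2
  k=2: a=18, p=795, q=37
  k=3: a=12, p=9583, q=446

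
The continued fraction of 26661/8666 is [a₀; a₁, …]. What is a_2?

14

26661 = 3·8666 + 663   →  a_0 = 3
8666 = 13·663 + 47   →  a_1 = 13
663 = 14·47 + 5   →  a_2 = 14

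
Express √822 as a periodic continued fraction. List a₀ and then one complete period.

[28; 1, 2, 28, 2, 1, 56]

a₀ = ⌊√822⌋ = 28.
With m₀=0, d₀=1 and mₖ₊₁ = dₖaₖ − mₖ, dₖ₊₁ = (n − mₖ₊₁²)/dₖ, aₖ₊₁ = ⌊(a₀+mₖ₊₁)/dₖ₊₁⌋:
  k=1: m=28, d=38, a=1
  k=2: m=10, d=19, a=2
  k=3: m=28, d=2, a=28
  k=4: m=28, d=19, a=2
  k=5: m=10, d=38, a=1
  k=6: m=28, d=1, a=56
d=1 and a=2a₀=56 at k=6, so the next step gives (m, d) = (28, 38) again — its k=1 value — and the period has length 6.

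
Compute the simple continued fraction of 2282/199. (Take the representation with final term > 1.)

[11; 2, 7, 6, 2]

2282 = 11*199 + 93
199 = 2*93 + 13
93 = 7*13 + 2
13 = 6*2 + 1
2 = 2*1 + 0  (stop)
So 2282/199 = [11; 2, 7, 6, 2].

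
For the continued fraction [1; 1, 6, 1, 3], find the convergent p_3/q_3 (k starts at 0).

Using pₖ = aₖpₖ₋₁ + pₖ₋₂, qₖ = aₖqₖ₋₁ + qₖ₋₂ (with p₋₁=1, p₋₂=0, q₋₁=0, q₋₂=1):
  k=0: a=1, p=1, q=1
  k=1: a=1, p=2, q=1
  k=2: a=6, p=13, q=7
  k=3: a=1, p=15, q=8

15/8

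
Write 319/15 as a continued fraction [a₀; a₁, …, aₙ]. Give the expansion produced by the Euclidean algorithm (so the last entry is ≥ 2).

319 = 21*15 + 4
15 = 3*4 + 3
4 = 1*3 + 1
3 = 3*1 + 0  (stop)
So 319/15 = [21; 3, 1, 3].

[21; 3, 1, 3]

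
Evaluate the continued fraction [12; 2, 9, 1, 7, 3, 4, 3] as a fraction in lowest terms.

90388/7245

Fold from the inside: start with 3/1.
  4 + 1/3 = 13/3
  3 + 3/13 = 42/13
  7 + 13/42 = 307/42
  1 + 42/307 = 349/307
  9 + 307/349 = 3448/349
  2 + 349/3448 = 7245/3448
  12 + 3448/7245 = 90388/7245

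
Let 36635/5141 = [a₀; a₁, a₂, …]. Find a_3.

14

36635 = 7·5141 + 648   →  a_0 = 7
5141 = 7·648 + 605   →  a_1 = 7
648 = 1·605 + 43   →  a_2 = 1
605 = 14·43 + 3   →  a_3 = 14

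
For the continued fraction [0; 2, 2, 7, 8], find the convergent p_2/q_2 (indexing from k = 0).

Using pₖ = aₖpₖ₋₁ + pₖ₋₂, qₖ = aₖqₖ₋₁ + qₖ₋₂ (with p₋₁=1, p₋₂=0, q₋₁=0, q₋₂=1):
  k=0: a=0, p=0, q=1
  k=1: a=2, p=1, q=2
  k=2: a=2, p=2, q=5

2/5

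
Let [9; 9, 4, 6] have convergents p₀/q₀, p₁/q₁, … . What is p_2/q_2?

337/37

Using pₖ = aₖpₖ₋₁ + pₖ₋₂, qₖ = aₖqₖ₋₁ + qₖ₋₂ (with p₋₁=1, p₋₂=0, q₋₁=0, q₋₂=1):
  k=0: a=9, p=9, q=1
  k=1: a=9, p=82, q=9
  k=2: a=4, p=337, q=37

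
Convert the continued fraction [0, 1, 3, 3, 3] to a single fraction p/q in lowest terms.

Using pₖ = aₖpₖ₋₁ + pₖ₋₂ and qₖ = aₖqₖ₋₁ + qₖ₋₂:
  k=0: a=0, p=0, q=1
  k=1: a=1, p=1, q=1
  k=2: a=3, p=3, q=4
  k=3: a=3, p=10, q=13
  k=4: a=3, p=33, q=43

33/43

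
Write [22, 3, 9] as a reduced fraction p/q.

Fold from the inside: start with 9/1.
  3 + 1/9 = 28/9
  22 + 9/28 = 625/28

625/28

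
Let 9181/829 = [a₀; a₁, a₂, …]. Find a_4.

2

9181 = 11·829 + 62   →  a_0 = 11
829 = 13·62 + 23   →  a_1 = 13
62 = 2·23 + 16   →  a_2 = 2
23 = 1·16 + 7   →  a_3 = 1
16 = 2·7 + 2   →  a_4 = 2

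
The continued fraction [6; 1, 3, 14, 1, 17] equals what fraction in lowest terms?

Fold from the inside: start with 17/1.
  1 + 1/17 = 18/17
  14 + 17/18 = 269/18
  3 + 18/269 = 825/269
  1 + 269/825 = 1094/825
  6 + 825/1094 = 7389/1094

7389/1094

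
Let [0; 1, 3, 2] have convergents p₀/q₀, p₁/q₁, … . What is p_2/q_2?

Using pₖ = aₖpₖ₋₁ + pₖ₋₂, qₖ = aₖqₖ₋₁ + qₖ₋₂ (with p₋₁=1, p₋₂=0, q₋₁=0, q₋₂=1):
  k=0: a=0, p=0, q=1
  k=1: a=1, p=1, q=1
  k=2: a=3, p=3, q=4

3/4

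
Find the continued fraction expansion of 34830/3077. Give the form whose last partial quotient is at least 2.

34830 = 11·3077 + 983
3077 = 3·983 + 128
983 = 7·128 + 87
128 = 1·87 + 41
87 = 2·41 + 5
41 = 8·5 + 1
5 = 5·1 + 0  (stop)
So 34830/3077 = [11; 3, 7, 1, 2, 8, 5].

[11; 3, 7, 1, 2, 8, 5]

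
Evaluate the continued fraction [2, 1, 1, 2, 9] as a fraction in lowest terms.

122/47

Fold from the inside: start with 9/1.
  2 + 1/9 = 19/9
  1 + 9/19 = 28/19
  1 + 19/28 = 47/28
  2 + 28/47 = 122/47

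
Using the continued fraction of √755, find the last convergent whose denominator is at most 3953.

65863/2397

√755 = [27; 2, 10, 2, 54, …] (period length 4).
Convergents:
  p_0/q_0 = 27/1
  p_1/q_1 = 55/2
  p_2/q_2 = 577/21
  p_3/q_3 = 1209/44
  p_4/q_4 = 65863/2397
  p_5/q_5 = 132935/4838
q_4 = 2397 ≤ 3953 < 4838 = q_5, so the answer is 65863/2397.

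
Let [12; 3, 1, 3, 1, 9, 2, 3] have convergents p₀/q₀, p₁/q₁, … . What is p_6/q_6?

4795/391

Using pₖ = aₖpₖ₋₁ + pₖ₋₂, qₖ = aₖqₖ₋₁ + qₖ₋₂ (with p₋₁=1, p₋₂=0, q₋₁=0, q₋₂=1):
  k=0: a=12, p=12, q=1
  k=1: a=3, p=37, q=3
  k=2: a=1, p=49, q=4
  k=3: a=3, p=184, q=15
  k=4: a=1, p=233, q=19
  k=5: a=9, p=2281, q=186
  k=6: a=2, p=4795, q=391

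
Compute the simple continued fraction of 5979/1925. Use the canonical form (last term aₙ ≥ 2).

[3; 9, 2, 3, 2, 2, 1, 3]

5979 = 3·1925 + 204
1925 = 9·204 + 89
204 = 2·89 + 26
89 = 3·26 + 11
26 = 2·11 + 4
11 = 2·4 + 3
4 = 1·3 + 1
3 = 3·1 + 0  (stop)
So 5979/1925 = [3; 9, 2, 3, 2, 2, 1, 3].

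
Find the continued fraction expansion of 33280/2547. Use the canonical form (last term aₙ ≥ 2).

[13; 15, 14, 12]

33280 = 13·2547 + 169
2547 = 15·169 + 12
169 = 14·12 + 1
12 = 12·1 + 0  (stop)
So 33280/2547 = [13; 15, 14, 12].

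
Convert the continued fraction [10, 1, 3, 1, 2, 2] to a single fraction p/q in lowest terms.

Using pₖ = aₖpₖ₋₁ + pₖ₋₂ and qₖ = aₖqₖ₋₁ + qₖ₋₂:
  k=0: a=10, p=10, q=1
  k=1: a=1, p=11, q=1
  k=2: a=3, p=43, q=4
  k=3: a=1, p=54, q=5
  k=4: a=2, p=151, q=14
  k=5: a=2, p=356, q=33

356/33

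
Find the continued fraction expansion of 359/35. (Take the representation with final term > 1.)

[10; 3, 1, 8]

359 = 10·35 + 9
35 = 3·9 + 8
9 = 1·8 + 1
8 = 8·1 + 0  (stop)
So 359/35 = [10; 3, 1, 8].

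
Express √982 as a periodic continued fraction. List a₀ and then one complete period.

[31; 2, 1, 30, 1, 2, 62]

a₀ = ⌊√982⌋ = 31.
With m₀=0, d₀=1 and mₖ₊₁ = dₖaₖ − mₖ, dₖ₊₁ = (n − mₖ₊₁²)/dₖ, aₖ₊₁ = ⌊(a₀+mₖ₊₁)/dₖ₊₁⌋:
  k=1: m=31, d=21, a=2
  k=2: m=11, d=41, a=1
  k=3: m=30, d=2, a=30
  k=4: m=30, d=41, a=1
  k=5: m=11, d=21, a=2
  k=6: m=31, d=1, a=62
d=1 and a=2a₀=62 at k=6, so the next step gives (m, d) = (31, 21) again — its k=1 value — and the period has length 6.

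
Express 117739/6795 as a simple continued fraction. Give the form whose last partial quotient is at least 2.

117739 = 17·6795 + 2224
6795 = 3·2224 + 123
2224 = 18·123 + 10
123 = 12·10 + 3
10 = 3·3 + 1
3 = 3·1 + 0  (stop)
So 117739/6795 = [17; 3, 18, 12, 3, 3].

[17; 3, 18, 12, 3, 3]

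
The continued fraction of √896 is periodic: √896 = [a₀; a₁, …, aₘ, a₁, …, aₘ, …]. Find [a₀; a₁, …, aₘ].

a₀ = ⌊√896⌋ = 29.
With m₀=0, d₀=1 and mₖ₊₁ = dₖaₖ − mₖ, dₖ₊₁ = (n − mₖ₊₁²)/dₖ, aₖ₊₁ = ⌊(a₀+mₖ₊₁)/dₖ₊₁⌋:
  k=1: m=29, d=55, a=1
  k=2: m=26, d=4, a=13
  k=3: m=26, d=55, a=1
  k=4: m=29, d=1, a=58
d=1 and a=2a₀=58 at k=4, so the next step gives (m, d) = (29, 55) again — its k=1 value — and the period has length 4.

[29; 1, 13, 1, 58]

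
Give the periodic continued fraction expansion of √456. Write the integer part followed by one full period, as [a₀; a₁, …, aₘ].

[21; 2, 1, 4, 1, 2, 42]

a₀ = ⌊√456⌋ = 21.
With m₀=0, d₀=1 and mₖ₊₁ = dₖaₖ − mₖ, dₖ₊₁ = (n − mₖ₊₁²)/dₖ, aₖ₊₁ = ⌊(a₀+mₖ₊₁)/dₖ₊₁⌋:
  k=1: m=21, d=15, a=2
  k=2: m=9, d=25, a=1
  k=3: m=16, d=8, a=4
  k=4: m=16, d=25, a=1
  k=5: m=9, d=15, a=2
  k=6: m=21, d=1, a=42
d=1 and a=2a₀=42 at k=6, so the next step gives (m, d) = (21, 15) again — its k=1 value — and the period has length 6.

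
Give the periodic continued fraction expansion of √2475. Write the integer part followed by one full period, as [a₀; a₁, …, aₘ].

a₀ = ⌊√2475⌋ = 49.
With m₀=0, d₀=1 and mₖ₊₁ = dₖaₖ − mₖ, dₖ₊₁ = (n − mₖ₊₁²)/dₖ, aₖ₊₁ = ⌊(a₀+mₖ₊₁)/dₖ₊₁⌋:
  k=1: m=49, d=74, a=1
  k=2: m=25, d=25, a=2
  k=3: m=25, d=74, a=1
  k=4: m=49, d=1, a=98
d=1 and a=2a₀=98 at k=4, so the next step gives (m, d) = (49, 74) again — its k=1 value — and the period has length 4.

[49; 1, 2, 1, 98]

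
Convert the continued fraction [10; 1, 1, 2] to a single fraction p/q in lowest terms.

Fold from the inside: start with 2/1.
  1 + 1/2 = 3/2
  1 + 2/3 = 5/3
  10 + 3/5 = 53/5

53/5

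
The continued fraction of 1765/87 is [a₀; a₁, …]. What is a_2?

1765 = 20·87 + 25   →  a_0 = 20
87 = 3·25 + 12   →  a_1 = 3
25 = 2·12 + 1   →  a_2 = 2

2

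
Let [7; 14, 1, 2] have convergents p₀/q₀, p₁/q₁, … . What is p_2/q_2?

Using pₖ = aₖpₖ₋₁ + pₖ₋₂, qₖ = aₖqₖ₋₁ + qₖ₋₂ (with p₋₁=1, p₋₂=0, q₋₁=0, q₋₂=1):
  k=0: a=7, p=7, q=1
  k=1: a=14, p=99, q=14
  k=2: a=1, p=106, q=15

106/15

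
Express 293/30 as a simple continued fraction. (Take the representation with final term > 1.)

[9; 1, 3, 3, 2]

293 = 9*30 + 23
30 = 1*23 + 7
23 = 3*7 + 2
7 = 3*2 + 1
2 = 2*1 + 0  (stop)
So 293/30 = [9; 1, 3, 3, 2].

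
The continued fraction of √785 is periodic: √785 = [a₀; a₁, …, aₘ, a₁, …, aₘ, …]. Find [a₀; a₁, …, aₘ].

a₀ = ⌊√785⌋ = 28.
With m₀=0, d₀=1 and mₖ₊₁ = dₖaₖ − mₖ, dₖ₊₁ = (n − mₖ₊₁²)/dₖ, aₖ₊₁ = ⌊(a₀+mₖ₊₁)/dₖ₊₁⌋:
  k=1: m=28, d=1, a=56
d=1 and a=2a₀=56 at k=1, so the next step gives (m, d) = (28, 1) again — its k=1 value — and the period has length 1.

[28; 56]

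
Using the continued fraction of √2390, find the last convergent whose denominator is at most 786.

34368/703

√2390 = [48; 1, 7, 1, 8, 1, 7, 1, 96, …] (period length 8).
Convergents:
  p_0/q_0 = 48/1
  p_1/q_1 = 49/1
  p_2/q_2 = 391/8
  p_3/q_3 = 440/9
  p_4/q_4 = 3911/80
  p_5/q_5 = 4351/89
  p_6/q_6 = 34368/703
  p_7/q_7 = 38719/792
q_6 = 703 ≤ 786 < 792 = q_7, so the answer is 34368/703.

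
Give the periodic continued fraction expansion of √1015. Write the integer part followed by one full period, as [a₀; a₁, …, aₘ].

[31; 1, 6, 10, 2, 10, 6, 1, 62]

a₀ = ⌊√1015⌋ = 31.
With m₀=0, d₀=1 and mₖ₊₁ = dₖaₖ − mₖ, dₖ₊₁ = (n − mₖ₊₁²)/dₖ, aₖ₊₁ = ⌊(a₀+mₖ₊₁)/dₖ₊₁⌋:
  k=1: m=31, d=54, a=1
  k=2: m=23, d=9, a=6
  k=3: m=31, d=6, a=10
  k=4: m=29, d=29, a=2
  k=5: m=29, d=6, a=10
  k=6: m=31, d=9, a=6
  k=7: m=23, d=54, a=1
  k=8: m=31, d=1, a=62
d=1 and a=2a₀=62 at k=8, so the next step gives (m, d) = (31, 54) again — its k=1 value — and the period has length 8.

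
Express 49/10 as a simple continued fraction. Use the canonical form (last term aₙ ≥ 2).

49 = 4·10 + 9
10 = 1·9 + 1
9 = 9·1 + 0  (stop)
So 49/10 = [4; 1, 9].

[4; 1, 9]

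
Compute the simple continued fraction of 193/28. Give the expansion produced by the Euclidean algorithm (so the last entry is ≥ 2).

193 = 6×28 + 25
28 = 1×25 + 3
25 = 8×3 + 1
3 = 3×1 + 0  (stop)
So 193/28 = [6; 1, 8, 3].

[6; 1, 8, 3]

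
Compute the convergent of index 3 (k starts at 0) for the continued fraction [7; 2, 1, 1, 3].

37/5

Using pₖ = aₖpₖ₋₁ + pₖ₋₂, qₖ = aₖqₖ₋₁ + qₖ₋₂ (with p₋₁=1, p₋₂=0, q₋₁=0, q₋₂=1):
  k=0: a=7, p=7, q=1
  k=1: a=2, p=15, q=2
  k=2: a=1, p=22, q=3
  k=3: a=1, p=37, q=5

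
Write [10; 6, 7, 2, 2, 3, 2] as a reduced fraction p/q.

18019/1773

Fold from the inside: start with 2/1.
  3 + 1/2 = 7/2
  2 + 2/7 = 16/7
  2 + 7/16 = 39/16
  7 + 16/39 = 289/39
  6 + 39/289 = 1773/289
  10 + 289/1773 = 18019/1773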